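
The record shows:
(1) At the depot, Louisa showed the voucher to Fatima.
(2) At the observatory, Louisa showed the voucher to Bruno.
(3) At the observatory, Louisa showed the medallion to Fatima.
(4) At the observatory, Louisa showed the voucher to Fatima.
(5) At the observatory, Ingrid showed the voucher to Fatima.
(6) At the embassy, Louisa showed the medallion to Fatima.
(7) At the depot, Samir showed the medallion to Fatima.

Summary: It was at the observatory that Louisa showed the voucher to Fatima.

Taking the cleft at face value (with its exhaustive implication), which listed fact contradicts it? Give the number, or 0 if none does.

1

The cleft puts "at the observatory" in focus and presupposes the open proposition with same agent, thing, recipient (Louisa / the voucher / Fatima).
The exhaustive reading says no other setting fits that background.
But fact (1) also has same agent, thing, recipient (Louisa / the voucher / Fatima), with setting = at the depot — so the exhaustive reading fails.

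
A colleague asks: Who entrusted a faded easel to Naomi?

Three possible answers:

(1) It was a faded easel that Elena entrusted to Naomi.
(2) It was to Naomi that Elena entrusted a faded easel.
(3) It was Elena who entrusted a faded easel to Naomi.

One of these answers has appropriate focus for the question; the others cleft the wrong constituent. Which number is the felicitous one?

The question word "who" targets the subject (agent).
Option (1) clefts "a faded easel" — the direct object, not what was asked.
Option (2) clefts "to Naomi" — the recipient, not what was asked.
Option (3) clefts "Elena" — that matches what the question asks about.
So the congruent reply is (3).

3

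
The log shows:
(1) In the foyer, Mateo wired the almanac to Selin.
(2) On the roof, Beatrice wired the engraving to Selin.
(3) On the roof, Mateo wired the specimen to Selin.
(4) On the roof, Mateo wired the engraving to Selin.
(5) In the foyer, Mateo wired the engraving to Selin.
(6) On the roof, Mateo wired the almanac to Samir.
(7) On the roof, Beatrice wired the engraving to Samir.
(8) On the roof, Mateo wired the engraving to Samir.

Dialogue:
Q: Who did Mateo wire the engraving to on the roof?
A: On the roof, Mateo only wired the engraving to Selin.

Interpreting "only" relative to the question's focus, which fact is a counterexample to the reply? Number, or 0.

8

Answering "Who did ... to ...?" puts focus on the recipient — here, "Selin".
So "only" ranges over recipients; the rest (same agent, thing, setting (Mateo / the engraving / on the roof)) is presupposed.
Fact (8) keeps same agent, thing, setting (Mateo / the engraving / on the roof) but has recipient = Samir; that refutes the reply.
(Fact (5) would refute a reading with focus on the setting — but that is not what the question asks.)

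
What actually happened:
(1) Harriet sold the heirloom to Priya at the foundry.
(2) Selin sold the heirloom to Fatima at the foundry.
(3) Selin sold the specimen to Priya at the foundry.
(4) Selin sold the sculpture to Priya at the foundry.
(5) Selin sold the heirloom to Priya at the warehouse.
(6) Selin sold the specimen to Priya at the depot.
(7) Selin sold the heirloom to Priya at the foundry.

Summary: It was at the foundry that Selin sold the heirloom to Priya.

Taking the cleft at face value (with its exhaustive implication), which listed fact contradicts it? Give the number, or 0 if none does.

The cleft puts "at the foundry" in focus and presupposes the open proposition with same agent, thing, recipient (Selin / the heirloom / Priya).
Exhaustivity: at the foundry is the only setting satisfying that background.
But fact (5) also has same agent, thing, recipient (Selin / the heirloom / Priya), with setting = at the warehouse — so the exhaustive reading fails.

5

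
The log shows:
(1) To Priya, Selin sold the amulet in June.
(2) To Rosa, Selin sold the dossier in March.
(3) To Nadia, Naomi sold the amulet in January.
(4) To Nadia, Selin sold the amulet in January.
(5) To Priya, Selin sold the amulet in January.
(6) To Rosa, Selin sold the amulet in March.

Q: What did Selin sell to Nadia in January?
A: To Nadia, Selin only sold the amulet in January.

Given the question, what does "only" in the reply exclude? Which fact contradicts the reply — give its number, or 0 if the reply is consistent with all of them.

0

Answering "What did ...?" puts focus on the thing — here, "the amulet".
So "only" ranges over things; the rest (Selin as agent and Nadia as recipient and in January as setting) is presupposed.
No fact keeps Selin as agent and Nadia as recipient and in January as setting while changing the thing; every other fact differs on something backgrounded. The reply stands.
(Fact (5) would refute a reading with focus on the recipient — but that is not what the question asks.)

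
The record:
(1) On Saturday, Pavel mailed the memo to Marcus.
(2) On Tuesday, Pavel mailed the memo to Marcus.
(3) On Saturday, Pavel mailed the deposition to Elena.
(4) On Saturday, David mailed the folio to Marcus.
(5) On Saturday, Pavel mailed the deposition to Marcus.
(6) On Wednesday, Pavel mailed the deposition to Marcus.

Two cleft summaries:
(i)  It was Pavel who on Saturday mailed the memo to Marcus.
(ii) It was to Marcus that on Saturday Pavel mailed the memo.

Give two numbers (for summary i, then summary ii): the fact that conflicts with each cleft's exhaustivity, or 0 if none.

0, 0

(i): focus "Pavel". No fact shares thing = the memo, recipient = Marcus, setting = on Saturday with a different agent. 0.
(ii): focus "Marcus". No fact shares agent = Pavel, thing = the memo, setting = on Saturday with a different recipient. 0.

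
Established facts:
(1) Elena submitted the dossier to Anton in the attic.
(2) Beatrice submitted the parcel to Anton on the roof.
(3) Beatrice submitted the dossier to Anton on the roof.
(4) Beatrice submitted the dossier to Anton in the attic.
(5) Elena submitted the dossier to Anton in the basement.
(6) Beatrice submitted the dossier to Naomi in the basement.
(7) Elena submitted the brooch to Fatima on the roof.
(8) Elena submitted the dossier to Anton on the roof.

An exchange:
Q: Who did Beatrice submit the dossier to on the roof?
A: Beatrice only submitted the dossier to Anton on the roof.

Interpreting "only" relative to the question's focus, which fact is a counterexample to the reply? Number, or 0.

The question "Who did ... to ...?" targets the recipient, so in the reply the focus falls on "Anton".
So "only" ranges over recipients; the rest (Beatrice as agent and the dossier as thing and on the roof as setting) is presupposed.
No listed fact shares that background with another recipient. Nothing contradicts the reply.
(Fact (4) would refute a reading with focus on the setting — but that is not what the question asks.)

0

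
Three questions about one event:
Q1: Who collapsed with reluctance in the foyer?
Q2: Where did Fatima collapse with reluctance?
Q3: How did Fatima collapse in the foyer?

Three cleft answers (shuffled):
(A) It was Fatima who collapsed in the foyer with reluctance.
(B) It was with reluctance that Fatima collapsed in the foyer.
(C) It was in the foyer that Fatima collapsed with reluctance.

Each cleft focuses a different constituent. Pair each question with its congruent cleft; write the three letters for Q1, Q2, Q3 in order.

ACB

Q1 asks about the subject (agent); cleft (A) focuses "Fatima", which is the subject (agent) — so Q1 → A.
Q2 asks about the location; cleft (C) focuses "in the foyer", which is the location — so Q2 → C.
Q3 asks about the manner; cleft (B) focuses "with reluctance", which is the manner — so Q3 → B.
Mapping: Q1→A, Q2→C, Q3→B.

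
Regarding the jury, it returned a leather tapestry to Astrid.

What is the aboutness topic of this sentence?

The construction explicitly marks "the jury" as what the sentence is about — the topic.
The remainder of the clause is the comment (what is said about the topic).

the jury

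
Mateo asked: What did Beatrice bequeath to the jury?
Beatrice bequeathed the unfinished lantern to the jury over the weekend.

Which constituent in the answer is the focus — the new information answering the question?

The wh-word "what" asks about the direct object.
In the answer, "Beatrice" and "to the jury" are given — repeated from the question.
"over the weekend" is also new, but it specifies the time, which is not what the question asks about — so it is not the focus.
The constituent filling the direct object gap is "the unfinished lantern"; that is the focus.

the unfinished lantern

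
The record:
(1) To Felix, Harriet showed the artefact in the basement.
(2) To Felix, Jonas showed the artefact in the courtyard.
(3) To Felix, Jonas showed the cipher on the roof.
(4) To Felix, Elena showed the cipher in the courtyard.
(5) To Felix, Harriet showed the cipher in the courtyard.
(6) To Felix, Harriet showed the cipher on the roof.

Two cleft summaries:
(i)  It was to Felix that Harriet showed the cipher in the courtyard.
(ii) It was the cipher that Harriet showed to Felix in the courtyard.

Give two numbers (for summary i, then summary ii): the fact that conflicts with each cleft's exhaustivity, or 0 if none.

(i): focus "Felix". No fact shares Harriet as agent and the cipher as thing and in the courtyard as setting with a different recipient. 0.
(ii): focus "the cipher". No fact shares Harriet as agent and Felix as recipient and in the courtyard as setting with a different thing. 0.

0, 0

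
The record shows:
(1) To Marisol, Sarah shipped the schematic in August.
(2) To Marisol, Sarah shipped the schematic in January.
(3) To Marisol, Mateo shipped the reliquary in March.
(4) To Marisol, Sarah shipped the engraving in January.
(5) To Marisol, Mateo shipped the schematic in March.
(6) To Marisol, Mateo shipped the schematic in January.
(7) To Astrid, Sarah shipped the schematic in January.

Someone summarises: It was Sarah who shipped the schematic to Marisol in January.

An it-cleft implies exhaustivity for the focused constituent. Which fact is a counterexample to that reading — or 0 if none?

Focus of the cleft: "Sarah" (the agent). Presupposed background: the schematic as thing and Marisol as recipient and in January as setting.
The exhaustive reading says no other agent fits that background.
But fact (6) also has the schematic as thing and Marisol as recipient and in January as setting, with agent = Mateo — so the exhaustive reading fails.

6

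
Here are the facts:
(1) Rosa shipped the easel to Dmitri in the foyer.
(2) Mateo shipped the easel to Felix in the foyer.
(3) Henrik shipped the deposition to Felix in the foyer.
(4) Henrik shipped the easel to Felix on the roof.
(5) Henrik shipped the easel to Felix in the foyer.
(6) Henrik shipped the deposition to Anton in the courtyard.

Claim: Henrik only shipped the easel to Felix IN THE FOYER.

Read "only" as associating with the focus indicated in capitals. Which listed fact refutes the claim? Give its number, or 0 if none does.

4

The capitals mark "in the foyer" as focus. So "only" rules out other settings, with the rest (same agent, thing, recipient (Henrik / the easel / Felix)) as background.
Fact (4) matches on same agent, thing, recipient (Henrik / the easel / Felix), but has setting = on the roof instead. That refutes the claim.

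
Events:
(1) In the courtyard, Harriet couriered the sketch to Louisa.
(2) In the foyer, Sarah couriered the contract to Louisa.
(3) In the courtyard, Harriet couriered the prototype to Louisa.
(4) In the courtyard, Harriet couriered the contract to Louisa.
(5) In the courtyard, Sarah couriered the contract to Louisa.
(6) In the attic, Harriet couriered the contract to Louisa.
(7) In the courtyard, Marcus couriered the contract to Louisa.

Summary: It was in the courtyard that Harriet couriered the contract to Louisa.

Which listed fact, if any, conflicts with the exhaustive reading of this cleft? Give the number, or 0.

6

The cleft puts "in the courtyard" in focus and presupposes the open proposition with Harriet as agent and the contract as thing and Louisa as recipient.
The exhaustive reading says no other setting fits that background.
But fact (6) also has Harriet as agent and the contract as thing and Louisa as recipient, with setting = in the attic — so the exhaustive reading fails.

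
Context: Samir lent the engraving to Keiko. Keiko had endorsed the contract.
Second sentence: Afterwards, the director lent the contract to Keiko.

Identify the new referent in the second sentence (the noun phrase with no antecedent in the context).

the director

"the contract" and "Keiko" in the second sentence are given — already mentioned in the context.
"the director" has no antecedent in the context; it is discourse-new.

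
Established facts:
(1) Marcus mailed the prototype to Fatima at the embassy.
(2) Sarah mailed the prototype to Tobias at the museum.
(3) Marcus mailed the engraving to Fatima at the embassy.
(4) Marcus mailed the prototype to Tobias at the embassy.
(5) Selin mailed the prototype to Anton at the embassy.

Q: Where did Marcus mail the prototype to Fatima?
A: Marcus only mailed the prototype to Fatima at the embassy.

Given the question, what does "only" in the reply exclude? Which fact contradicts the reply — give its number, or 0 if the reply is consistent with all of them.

The question "Where did ...?" targets the setting, so in the reply the focus falls on "at the embassy".
"Only" then excludes alternative settings while the background — agent = Marcus, thing = the prototype, recipient = Fatima — is held fixed.
No fact keeps agent = Marcus, thing = the prototype, recipient = Fatima while changing the setting; every other fact differs on something backgrounded. The reply stands.
(Fact (4) would refute a reading with focus on the recipient — but that is not what the question asks.)

0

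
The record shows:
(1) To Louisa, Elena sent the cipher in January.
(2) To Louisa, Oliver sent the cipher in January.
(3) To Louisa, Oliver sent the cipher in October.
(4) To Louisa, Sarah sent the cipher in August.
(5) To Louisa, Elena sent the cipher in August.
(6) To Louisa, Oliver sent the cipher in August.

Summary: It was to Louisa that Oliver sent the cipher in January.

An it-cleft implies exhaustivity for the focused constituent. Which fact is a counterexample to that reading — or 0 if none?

0

The cleft puts "Louisa" in focus and presupposes the open proposition with Oliver as agent and the cipher as thing and in January as setting.
The exhaustive reading says no other recipient fits that background.
Every other fact differs from the presupposition on some backgrounded slot, so none challenges the exhaustivity.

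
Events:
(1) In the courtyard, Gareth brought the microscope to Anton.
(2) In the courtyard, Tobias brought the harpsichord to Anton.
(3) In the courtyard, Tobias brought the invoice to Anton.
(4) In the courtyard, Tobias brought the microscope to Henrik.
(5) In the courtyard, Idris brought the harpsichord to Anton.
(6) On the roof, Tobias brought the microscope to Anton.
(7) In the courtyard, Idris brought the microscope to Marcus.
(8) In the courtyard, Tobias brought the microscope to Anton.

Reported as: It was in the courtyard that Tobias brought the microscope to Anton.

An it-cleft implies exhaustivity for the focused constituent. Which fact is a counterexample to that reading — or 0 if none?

The cleft puts "in the courtyard" in focus and presupposes the open proposition with agent = Tobias, thing = the microscope, recipient = Anton.
The exhaustive reading says no other setting fits that background.
But fact (6) also has agent = Tobias, thing = the microscope, recipient = Anton, with setting = on the roof — so the exhaustive reading fails.

6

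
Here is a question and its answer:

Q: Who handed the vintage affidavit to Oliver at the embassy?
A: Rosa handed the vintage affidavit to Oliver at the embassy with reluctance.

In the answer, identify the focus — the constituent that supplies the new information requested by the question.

The wh-word "who" asks about the subject (agent).
In the answer, "the vintage affidavit", "to Oliver" and "at the embassy" are given — repeated from the question.
"with reluctance" is also new, but it specifies the manner, which is not what the question asks about — so it is not the focus.
The constituent filling the subject (agent) gap is "Rosa"; that is the focus.

Rosa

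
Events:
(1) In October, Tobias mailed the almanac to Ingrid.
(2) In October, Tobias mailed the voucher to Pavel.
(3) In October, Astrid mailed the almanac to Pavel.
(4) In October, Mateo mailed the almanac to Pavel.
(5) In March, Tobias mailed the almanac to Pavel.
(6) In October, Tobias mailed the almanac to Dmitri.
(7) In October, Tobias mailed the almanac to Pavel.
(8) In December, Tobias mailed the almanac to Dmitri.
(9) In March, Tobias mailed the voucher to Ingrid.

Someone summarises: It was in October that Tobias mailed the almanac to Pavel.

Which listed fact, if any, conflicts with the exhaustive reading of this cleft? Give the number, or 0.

The cleft puts "in October" in focus and presupposes the open proposition with Tobias as agent and the almanac as thing and Pavel as recipient.
The exhaustive reading says no other setting fits that background.
Fact (5) shares the background but with setting = in March; exhaustivity is violated.

5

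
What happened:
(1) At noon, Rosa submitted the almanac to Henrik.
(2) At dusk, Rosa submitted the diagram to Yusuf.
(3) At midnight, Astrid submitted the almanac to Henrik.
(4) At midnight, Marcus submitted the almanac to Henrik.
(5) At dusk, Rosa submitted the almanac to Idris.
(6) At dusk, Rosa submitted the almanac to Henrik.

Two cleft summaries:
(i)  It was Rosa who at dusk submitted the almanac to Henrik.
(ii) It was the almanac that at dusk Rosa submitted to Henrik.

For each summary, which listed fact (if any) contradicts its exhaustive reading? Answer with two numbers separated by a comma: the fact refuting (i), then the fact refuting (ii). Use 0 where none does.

0, 0

Summary (i) focuses "Rosa" (the agent); background thing = the almanac, recipient = Henrik, setting = at dusk. No fact matches that background with a different agent, so 0.
Summary (ii) focuses "the almanac" (the thing); background agent = Rosa, recipient = Henrik, setting = at dusk. No fact matches that background with a different thing, so 0.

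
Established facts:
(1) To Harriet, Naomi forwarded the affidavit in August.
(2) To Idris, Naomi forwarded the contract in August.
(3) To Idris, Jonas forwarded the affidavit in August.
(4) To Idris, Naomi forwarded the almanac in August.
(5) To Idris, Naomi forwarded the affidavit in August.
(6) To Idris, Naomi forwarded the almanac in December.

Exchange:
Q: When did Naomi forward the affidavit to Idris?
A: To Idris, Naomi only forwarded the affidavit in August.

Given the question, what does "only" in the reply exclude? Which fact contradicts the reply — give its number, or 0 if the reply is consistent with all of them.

0

The question "When did ...?" targets the setting, so in the reply the focus falls on "in August".
So "only" ranges over settings; the rest (same agent, thing, recipient (Naomi / the affidavit / Idris)) is presupposed.
No listed fact shares that background with another setting. Nothing contradicts the reply.
(Fact (2) would refute a reading with focus on the thing — but that is not what the question asks.)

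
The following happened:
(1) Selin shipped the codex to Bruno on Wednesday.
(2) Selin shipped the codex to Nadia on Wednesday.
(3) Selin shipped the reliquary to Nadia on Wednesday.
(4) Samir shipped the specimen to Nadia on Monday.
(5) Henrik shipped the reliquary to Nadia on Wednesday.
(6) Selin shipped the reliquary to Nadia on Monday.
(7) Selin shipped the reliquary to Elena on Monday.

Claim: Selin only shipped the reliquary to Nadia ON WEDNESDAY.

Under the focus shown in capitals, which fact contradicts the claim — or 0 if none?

The capitals mark "on Wednesday" as focus. So "only" rules out other settings, with the rest (same agent, thing, recipient (Selin / the reliquary / Nadia)) as background.
Fact (6) shares the background but differs in setting (on Monday) — a counterexample.

6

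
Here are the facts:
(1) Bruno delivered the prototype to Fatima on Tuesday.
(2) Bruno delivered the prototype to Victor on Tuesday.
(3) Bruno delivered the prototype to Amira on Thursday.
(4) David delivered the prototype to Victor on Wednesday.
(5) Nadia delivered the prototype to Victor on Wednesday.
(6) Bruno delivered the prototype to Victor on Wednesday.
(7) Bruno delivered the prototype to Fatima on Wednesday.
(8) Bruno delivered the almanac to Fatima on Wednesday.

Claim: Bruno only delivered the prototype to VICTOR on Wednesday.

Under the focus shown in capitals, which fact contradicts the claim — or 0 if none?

Focus (in capitals) is "Victor" — the recipient. "Only" excludes alternative recipients while holding fixed agent = Bruno, thing = the prototype, setting = on Wednesday.
Fact (7) shares the background but differs in recipient (Fatima) — a counterexample.

7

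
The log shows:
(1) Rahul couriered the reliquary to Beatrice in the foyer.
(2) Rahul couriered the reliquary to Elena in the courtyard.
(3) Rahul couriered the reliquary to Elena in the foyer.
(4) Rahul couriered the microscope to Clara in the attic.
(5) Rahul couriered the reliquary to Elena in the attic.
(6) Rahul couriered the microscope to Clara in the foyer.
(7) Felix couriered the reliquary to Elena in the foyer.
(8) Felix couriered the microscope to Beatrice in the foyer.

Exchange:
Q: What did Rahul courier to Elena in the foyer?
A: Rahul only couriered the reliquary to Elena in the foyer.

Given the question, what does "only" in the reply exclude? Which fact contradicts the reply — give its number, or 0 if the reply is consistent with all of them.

The question "What did ...?" targets the thing, so in the reply the focus falls on "the reliquary".
"Only" then excludes alternative things while the background — Rahul as agent and Elena as recipient and in the foyer as setting — is held fixed.
No listed fact shares that background with another thing. Nothing contradicts the reply.
(Fact (2) would refute a reading with focus on the setting — but that is not what the question asks.)

0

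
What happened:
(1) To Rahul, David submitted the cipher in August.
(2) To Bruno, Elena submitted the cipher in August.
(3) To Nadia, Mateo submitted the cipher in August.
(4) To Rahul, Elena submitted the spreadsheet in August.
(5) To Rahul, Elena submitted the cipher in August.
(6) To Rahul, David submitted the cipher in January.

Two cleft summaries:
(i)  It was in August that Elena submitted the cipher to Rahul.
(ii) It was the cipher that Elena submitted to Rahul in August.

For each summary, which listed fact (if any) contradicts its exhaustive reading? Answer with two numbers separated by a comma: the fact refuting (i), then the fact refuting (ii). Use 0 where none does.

Summary (i) focuses "in August" (the setting); background same agent, thing, recipient (Elena / the cipher / Rahul). No fact matches that background with a different setting, so 0.
Summary (ii) focuses "the cipher" (the thing); background same agent, recipient, setting (Elena / Rahul / in August). Fact (4) matches that background with thing = the spreadsheet — refutes (ii).

0, 4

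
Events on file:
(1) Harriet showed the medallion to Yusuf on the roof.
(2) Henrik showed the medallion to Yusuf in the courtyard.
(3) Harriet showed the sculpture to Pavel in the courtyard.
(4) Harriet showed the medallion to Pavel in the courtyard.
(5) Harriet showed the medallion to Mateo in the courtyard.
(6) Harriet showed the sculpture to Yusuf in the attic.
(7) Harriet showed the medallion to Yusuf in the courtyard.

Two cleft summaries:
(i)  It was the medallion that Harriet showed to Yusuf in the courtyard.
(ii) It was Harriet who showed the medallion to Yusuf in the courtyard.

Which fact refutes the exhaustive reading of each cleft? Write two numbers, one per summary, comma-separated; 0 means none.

0, 2

(i): focus "the medallion". No fact shares Harriet as agent and Yusuf as recipient and in the courtyard as setting with a different thing. 0.
(ii): focus "Harriet". Looking for the medallion as thing and Yusuf as recipient and in the courtyard as setting with some other agent — fact (2) has Henrik there. Refuted.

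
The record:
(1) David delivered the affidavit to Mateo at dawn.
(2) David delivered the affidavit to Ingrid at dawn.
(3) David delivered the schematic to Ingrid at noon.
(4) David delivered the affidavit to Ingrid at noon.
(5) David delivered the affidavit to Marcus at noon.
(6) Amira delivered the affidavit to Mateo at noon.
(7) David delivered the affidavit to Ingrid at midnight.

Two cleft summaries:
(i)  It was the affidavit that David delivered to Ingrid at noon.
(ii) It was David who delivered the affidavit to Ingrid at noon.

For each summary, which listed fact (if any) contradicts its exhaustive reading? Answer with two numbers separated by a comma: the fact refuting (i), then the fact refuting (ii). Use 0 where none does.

(i): focus "the affidavit". Looking for David as agent and Ingrid as recipient and at noon as setting with some other thing — fact (3) has the schematic there. Refuted.
(ii): focus "David". No fact shares the affidavit as thing and Ingrid as recipient and at noon as setting with a different agent. 0.

3, 0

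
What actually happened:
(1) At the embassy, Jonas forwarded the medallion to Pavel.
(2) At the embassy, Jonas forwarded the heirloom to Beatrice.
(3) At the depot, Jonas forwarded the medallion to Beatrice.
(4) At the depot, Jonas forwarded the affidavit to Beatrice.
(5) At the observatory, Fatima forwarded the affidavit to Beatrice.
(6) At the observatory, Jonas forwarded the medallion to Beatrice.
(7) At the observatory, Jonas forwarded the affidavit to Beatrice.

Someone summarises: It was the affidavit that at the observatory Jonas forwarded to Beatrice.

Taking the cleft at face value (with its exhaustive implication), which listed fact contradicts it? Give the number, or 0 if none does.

6

The cleft puts "the affidavit" in focus and presupposes the open proposition with same agent, recipient, setting (Jonas / Beatrice / at the observatory).
The exhaustive reading says no other thing fits that background.
Fact (6) shares the background but with thing = the medallion; exhaustivity is violated.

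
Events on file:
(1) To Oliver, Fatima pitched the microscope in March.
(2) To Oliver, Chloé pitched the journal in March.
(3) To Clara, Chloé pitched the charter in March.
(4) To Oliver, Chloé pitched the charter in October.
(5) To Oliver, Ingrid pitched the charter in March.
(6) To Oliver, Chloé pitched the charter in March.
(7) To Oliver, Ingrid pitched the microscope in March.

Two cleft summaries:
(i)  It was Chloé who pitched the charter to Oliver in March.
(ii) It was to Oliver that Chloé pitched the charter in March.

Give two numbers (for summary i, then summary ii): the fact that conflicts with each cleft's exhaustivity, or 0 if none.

5, 3

(i): focus "Chloé". Looking for same thing, recipient, setting (the charter / Oliver / in March) with some other agent — fact (5) has Ingrid there. Refuted.
(ii): focus "Oliver". Looking for same agent, thing, setting (Chloé / the charter / in March) with some other recipient — fact (3) has Clara there. Refuted.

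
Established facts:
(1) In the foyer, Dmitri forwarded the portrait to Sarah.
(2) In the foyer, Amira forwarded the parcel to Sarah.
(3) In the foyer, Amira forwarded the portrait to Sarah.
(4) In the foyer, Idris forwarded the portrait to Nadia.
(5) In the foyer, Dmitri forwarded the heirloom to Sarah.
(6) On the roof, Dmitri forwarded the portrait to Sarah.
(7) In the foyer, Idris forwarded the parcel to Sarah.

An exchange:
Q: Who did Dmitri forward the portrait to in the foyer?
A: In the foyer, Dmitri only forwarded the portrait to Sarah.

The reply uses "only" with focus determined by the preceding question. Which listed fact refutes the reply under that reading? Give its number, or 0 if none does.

0

Answering "Who did ... to ...?" puts focus on the recipient — here, "Sarah".
"Only" then excludes alternative recipients while the background — Dmitri as agent and the portrait as thing and in the foyer as setting — is held fixed.
No fact keeps Dmitri as agent and the portrait as thing and in the foyer as setting while changing the recipient; every other fact differs on something backgrounded. The reply stands.
(Fact (6) would refute a reading with focus on the setting — but that is not what the question asks.)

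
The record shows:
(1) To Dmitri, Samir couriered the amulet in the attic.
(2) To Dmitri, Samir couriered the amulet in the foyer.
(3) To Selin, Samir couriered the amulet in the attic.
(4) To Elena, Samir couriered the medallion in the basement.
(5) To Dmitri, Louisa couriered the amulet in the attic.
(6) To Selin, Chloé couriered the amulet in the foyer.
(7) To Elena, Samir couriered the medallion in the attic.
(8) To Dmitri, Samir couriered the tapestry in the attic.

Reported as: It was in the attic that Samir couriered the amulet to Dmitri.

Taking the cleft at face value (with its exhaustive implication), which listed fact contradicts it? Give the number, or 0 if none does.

Focus of the cleft: "in the attic" (the setting). Presupposed background: agent = Samir, thing = the amulet, recipient = Dmitri.
Exhaustivity: in the attic is the only setting satisfying that background.
Fact (2) shares the background but with setting = in the foyer; exhaustivity is violated.

2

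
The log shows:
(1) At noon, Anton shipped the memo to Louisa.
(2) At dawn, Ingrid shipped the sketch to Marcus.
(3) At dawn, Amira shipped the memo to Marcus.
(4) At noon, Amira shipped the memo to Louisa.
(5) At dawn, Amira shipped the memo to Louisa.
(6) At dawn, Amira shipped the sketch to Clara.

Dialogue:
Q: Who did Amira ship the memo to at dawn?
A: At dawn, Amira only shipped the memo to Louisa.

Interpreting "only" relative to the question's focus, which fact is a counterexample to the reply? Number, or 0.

3

Answering "Who did ... to ...?" puts focus on the recipient — here, "Louisa".
"Only" then excludes alternative recipients while the background — agent = Amira, thing = the memo, setting = at dawn — is held fixed.
Fact (3) keeps agent = Amira, thing = the memo, setting = at dawn but has recipient = Marcus; that refutes the reply.
(Fact (4) would refute a reading with focus on the setting — but that is not what the question asks.)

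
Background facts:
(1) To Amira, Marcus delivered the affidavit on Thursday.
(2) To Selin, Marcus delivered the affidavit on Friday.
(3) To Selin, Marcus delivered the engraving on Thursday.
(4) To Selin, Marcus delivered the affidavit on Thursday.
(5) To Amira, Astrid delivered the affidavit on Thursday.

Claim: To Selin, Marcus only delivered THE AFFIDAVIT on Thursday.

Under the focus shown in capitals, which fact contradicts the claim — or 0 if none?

3

Focus (in capitals) is "the affidavit" — the thing. "Only" excludes alternative things while holding fixed Marcus as agent and Selin as recipient and on Thursday as setting.
Fact (3) shares the background but differs in thing (the engraving) — a counterexample.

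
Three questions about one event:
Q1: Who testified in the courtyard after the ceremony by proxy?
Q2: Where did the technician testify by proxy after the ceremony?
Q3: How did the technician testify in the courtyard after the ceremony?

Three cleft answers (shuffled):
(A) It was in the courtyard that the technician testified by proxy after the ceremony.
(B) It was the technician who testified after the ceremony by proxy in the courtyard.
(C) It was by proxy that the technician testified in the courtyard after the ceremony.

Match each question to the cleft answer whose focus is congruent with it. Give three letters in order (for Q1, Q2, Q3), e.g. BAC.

Q1 asks about the subject (agent); cleft (B) focuses "the technician", which is the subject (agent) — so Q1 → B.
Q2 asks about the location; cleft (A) focuses "in the courtyard", which is the location — so Q2 → A.
Q3 asks about the manner; cleft (C) focuses "by proxy", which is the manner — so Q3 → C.
Mapping: Q1→B, Q2→A, Q3→C.

BAC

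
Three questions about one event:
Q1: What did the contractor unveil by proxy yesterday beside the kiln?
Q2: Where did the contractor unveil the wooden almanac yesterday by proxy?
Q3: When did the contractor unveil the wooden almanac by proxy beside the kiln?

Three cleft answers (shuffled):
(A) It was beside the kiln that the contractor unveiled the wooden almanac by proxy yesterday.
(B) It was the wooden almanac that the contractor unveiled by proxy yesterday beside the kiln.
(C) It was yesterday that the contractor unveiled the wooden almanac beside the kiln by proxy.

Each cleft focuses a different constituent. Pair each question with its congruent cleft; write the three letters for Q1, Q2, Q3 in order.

Q1 asks about the direct object; cleft (B) focuses "the wooden almanac", which is the direct object — so Q1 → B.
Q2 asks about the location; cleft (A) focuses "beside the kiln", which is the location — so Q2 → A.
Q3 asks about the time; cleft (C) focuses "yesterday", which is the time — so Q3 → C.
Mapping: Q1→B, Q2→A, Q3→C.

BAC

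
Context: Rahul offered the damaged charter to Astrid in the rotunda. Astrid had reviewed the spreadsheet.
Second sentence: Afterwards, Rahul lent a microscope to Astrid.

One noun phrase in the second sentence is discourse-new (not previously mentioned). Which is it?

a microscope

"Rahul" and "Astrid" in the second sentence are given — already mentioned in the context.
"a microscope" has no antecedent in the context; it is discourse-new (the indefinite article also signals a new referent).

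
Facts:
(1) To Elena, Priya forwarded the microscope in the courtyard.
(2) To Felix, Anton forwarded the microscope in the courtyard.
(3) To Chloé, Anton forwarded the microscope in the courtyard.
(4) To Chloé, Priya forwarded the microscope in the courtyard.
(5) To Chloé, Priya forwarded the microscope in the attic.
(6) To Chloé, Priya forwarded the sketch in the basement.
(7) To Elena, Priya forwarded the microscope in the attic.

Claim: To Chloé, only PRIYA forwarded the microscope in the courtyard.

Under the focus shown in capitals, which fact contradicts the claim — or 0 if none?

Focus (in capitals) is "Priya" — the agent. "Only" excludes alternative agents while holding fixed same thing, recipient, setting (the microscope / Chloé / in the courtyard).
Fact (3) shares the background but differs in agent (Anton) — a counterexample.

3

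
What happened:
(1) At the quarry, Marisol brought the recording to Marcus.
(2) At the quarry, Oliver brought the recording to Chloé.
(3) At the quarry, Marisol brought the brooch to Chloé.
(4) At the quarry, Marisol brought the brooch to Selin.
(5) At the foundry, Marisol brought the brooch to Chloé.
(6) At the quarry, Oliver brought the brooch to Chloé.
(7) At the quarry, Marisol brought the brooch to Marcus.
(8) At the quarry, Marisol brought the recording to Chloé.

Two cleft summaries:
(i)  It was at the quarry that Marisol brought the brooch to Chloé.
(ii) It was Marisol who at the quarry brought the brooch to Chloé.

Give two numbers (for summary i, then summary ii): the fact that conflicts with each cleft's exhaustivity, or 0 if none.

Summary (i) focuses "at the quarry" (the setting); background Marisol as agent and the brooch as thing and Chloé as recipient. Fact (5) matches that background with setting = at the foundry — refutes (i).
Summary (ii) focuses "Marisol" (the agent); background the brooch as thing and Chloé as recipient and at the quarry as setting. Fact (6) matches that background with agent = Oliver — refutes (ii).

5, 6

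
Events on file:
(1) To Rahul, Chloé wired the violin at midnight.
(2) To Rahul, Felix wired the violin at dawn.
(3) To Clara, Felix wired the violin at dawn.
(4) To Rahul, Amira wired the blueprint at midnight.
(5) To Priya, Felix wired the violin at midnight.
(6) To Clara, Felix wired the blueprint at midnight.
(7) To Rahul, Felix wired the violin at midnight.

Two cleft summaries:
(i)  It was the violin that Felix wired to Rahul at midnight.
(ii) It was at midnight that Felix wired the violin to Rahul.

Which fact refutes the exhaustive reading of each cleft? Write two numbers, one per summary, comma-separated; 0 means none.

Summary (i) focuses "the violin" (the thing); background same agent, recipient, setting (Felix / Rahul / at midnight). No fact matches that background with a different thing, so 0.
Summary (ii) focuses "at midnight" (the setting); background same agent, thing, recipient (Felix / the violin / Rahul). Fact (2) matches that background with setting = at dawn — refutes (ii).

0, 2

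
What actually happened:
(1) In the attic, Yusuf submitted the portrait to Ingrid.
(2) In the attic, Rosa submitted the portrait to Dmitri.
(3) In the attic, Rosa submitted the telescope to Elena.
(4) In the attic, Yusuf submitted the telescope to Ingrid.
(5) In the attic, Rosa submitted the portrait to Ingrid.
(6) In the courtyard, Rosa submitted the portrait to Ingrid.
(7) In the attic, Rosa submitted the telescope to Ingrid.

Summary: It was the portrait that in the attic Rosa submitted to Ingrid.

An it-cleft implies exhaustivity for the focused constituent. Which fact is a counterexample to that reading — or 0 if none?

7

Focus of the cleft: "the portrait" (the thing). Presupposed background: Rosa as agent and Ingrid as recipient and in the attic as setting.
The exhaustive reading says no other thing fits that background.
But fact (7) also has Rosa as agent and Ingrid as recipient and in the attic as setting, with thing = the telescope — so the exhaustive reading fails.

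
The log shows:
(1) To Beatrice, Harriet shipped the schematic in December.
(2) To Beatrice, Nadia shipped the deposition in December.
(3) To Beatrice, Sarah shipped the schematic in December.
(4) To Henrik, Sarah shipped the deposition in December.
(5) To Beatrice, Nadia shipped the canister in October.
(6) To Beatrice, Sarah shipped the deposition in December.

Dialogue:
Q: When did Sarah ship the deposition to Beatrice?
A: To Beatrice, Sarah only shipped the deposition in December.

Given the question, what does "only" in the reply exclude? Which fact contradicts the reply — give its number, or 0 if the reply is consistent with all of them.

0

Answering "When did ...?" puts focus on the setting — here, "in December".
So "only" ranges over settings; the rest (Sarah as agent and the deposition as thing and Beatrice as recipient) is presupposed.
No listed fact shares that background with another setting. Nothing contradicts the reply.
(Fact (3) would refute a reading with focus on the thing — but that is not what the question asks.)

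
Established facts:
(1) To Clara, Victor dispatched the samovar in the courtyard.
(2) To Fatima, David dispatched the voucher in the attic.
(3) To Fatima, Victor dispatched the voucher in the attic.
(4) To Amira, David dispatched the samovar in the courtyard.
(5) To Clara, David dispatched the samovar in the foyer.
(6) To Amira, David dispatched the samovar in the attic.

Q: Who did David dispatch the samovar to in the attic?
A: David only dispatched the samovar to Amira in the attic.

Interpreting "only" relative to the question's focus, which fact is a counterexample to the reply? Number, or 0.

Answering "Who did ... to ...?" puts focus on the recipient — here, "Amira".
So "only" ranges over recipients; the rest (same agent, thing, setting (David / the samovar / in the attic)) is presupposed.
No fact keeps same agent, thing, setting (David / the samovar / in the attic) while changing the recipient; every other fact differs on something backgrounded. The reply stands.
(Fact (4) would refute a reading with focus on the setting — but that is not what the question asks.)

0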